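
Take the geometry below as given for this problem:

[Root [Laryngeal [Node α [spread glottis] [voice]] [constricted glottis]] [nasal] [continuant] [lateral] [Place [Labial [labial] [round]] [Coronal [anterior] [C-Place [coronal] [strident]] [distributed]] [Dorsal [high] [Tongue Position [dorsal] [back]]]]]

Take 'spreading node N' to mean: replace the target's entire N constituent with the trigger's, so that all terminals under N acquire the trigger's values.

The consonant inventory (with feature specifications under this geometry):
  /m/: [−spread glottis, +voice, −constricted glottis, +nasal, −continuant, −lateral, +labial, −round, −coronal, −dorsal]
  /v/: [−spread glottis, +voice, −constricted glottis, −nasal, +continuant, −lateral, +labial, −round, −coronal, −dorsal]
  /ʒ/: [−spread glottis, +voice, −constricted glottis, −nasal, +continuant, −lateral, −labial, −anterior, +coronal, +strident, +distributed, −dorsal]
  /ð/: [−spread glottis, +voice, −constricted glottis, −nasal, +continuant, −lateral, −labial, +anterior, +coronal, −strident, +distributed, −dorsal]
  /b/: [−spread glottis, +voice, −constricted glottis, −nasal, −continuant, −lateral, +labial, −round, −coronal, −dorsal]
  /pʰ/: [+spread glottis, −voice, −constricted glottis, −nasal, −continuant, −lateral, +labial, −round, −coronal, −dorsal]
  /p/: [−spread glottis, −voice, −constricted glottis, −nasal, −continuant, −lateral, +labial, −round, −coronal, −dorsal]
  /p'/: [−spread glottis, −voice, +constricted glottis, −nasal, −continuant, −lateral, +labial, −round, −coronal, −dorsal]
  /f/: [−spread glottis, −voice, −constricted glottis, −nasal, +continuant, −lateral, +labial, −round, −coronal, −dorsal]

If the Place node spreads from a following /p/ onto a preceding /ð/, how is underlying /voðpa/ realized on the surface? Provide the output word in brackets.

Place immediately or transitively dominates [labial], [round], [anterior], [coronal], [strident], [distributed], [high], [dorsal], [back].
After delinking /ð/'s Place and linking /p/'s, the affected terminals become [+labial], [−round], [−coronal], [−dorsal]; [spread glottis], [voice], [constricted glottis], … (outside Place) are retained from /ð/.
The resulting bundle matches /v/ in the inventory; substituting it for /ð/ gives [vovpa].

[vovpa]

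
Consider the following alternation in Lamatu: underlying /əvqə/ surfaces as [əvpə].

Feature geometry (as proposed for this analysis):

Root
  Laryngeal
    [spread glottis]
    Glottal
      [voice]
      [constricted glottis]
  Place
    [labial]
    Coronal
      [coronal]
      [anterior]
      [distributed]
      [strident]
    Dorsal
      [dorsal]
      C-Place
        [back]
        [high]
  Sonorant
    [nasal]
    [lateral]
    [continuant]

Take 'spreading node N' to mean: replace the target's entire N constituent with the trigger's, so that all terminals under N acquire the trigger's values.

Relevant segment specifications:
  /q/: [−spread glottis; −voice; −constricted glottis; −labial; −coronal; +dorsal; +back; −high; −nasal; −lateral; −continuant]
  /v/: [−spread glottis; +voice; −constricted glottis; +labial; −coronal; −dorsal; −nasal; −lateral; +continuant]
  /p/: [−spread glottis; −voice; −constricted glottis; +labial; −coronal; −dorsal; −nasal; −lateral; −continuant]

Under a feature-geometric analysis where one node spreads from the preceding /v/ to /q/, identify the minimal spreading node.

Place

Comparing /q/ with its surface form [p], the features that change are [labial], [dorsal], [high], [back].
In this geometry the lowest node dominating all of them is Place: every daughter of Place dominates only a proper subset, so no lower node suffices.
If Place spreads, every terminal under it takes /v/'s value, producing [p] as observed.
Had Root spread, [voice], [continuant] would have taken /v/'s values; they stay as in /q/, confirming the spreading constituent is exactly Place.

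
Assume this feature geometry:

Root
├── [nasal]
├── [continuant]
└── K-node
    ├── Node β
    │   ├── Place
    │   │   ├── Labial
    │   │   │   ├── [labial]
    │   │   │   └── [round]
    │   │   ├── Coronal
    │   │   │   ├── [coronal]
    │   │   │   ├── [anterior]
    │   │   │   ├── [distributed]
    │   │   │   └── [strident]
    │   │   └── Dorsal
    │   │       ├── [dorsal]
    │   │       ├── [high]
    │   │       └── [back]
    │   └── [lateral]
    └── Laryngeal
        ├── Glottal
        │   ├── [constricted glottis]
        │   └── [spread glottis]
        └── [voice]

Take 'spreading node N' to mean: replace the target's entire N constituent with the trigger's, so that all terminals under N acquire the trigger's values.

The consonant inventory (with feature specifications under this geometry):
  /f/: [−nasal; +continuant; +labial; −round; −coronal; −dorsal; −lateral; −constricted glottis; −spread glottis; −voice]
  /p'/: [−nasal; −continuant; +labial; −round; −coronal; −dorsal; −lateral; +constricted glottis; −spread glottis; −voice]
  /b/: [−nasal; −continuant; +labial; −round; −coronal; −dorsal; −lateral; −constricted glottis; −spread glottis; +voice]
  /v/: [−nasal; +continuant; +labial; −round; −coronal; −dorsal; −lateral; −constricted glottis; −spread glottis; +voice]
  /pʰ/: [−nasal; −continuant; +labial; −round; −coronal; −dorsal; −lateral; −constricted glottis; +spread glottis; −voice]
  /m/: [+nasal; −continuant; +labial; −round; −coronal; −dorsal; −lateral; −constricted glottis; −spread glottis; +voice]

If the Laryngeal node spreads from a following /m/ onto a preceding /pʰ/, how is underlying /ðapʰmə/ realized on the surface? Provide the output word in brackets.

The Laryngeal node dominates the terminals [constricted glottis], [spread glottis], [voice].
After delinking /pʰ/'s Laryngeal and linking /m/'s, the affected terminals become [−constricted glottis], [−spread glottis], [+voice]; [nasal], [continuant], [labial], … (outside Laryngeal) are retained from /pʰ/.
This feature bundle is that of [b], so /ðapʰmə/ surfaces as [ðabmə].

[ðabmə]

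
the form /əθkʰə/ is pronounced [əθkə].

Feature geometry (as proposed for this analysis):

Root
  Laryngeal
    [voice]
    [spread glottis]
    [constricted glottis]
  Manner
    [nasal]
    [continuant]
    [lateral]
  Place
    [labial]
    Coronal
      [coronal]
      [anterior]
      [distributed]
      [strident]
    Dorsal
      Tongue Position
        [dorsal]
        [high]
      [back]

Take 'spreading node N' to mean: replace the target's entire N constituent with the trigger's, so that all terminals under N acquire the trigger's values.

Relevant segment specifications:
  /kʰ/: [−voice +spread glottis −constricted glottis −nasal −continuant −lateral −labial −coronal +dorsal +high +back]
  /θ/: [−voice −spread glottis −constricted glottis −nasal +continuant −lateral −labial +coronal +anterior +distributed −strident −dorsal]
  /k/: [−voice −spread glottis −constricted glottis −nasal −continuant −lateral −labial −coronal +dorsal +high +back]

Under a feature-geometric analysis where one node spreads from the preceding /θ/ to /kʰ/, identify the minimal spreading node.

/kʰ/ and [k] differ in [spread glottis]; every other specified feature is identical.
Since just one terminal is affected and it takes /θ/'s value, spreading the terminal [spread glottis] alone is sufficient and minimal.
[continuant], [dorsal] stay as in /kʰ/ although /θ/ differs there, so no node dominating them spread; among the remaining candidates [spread glottis] is the lowest that derives the output.

[spread glottis]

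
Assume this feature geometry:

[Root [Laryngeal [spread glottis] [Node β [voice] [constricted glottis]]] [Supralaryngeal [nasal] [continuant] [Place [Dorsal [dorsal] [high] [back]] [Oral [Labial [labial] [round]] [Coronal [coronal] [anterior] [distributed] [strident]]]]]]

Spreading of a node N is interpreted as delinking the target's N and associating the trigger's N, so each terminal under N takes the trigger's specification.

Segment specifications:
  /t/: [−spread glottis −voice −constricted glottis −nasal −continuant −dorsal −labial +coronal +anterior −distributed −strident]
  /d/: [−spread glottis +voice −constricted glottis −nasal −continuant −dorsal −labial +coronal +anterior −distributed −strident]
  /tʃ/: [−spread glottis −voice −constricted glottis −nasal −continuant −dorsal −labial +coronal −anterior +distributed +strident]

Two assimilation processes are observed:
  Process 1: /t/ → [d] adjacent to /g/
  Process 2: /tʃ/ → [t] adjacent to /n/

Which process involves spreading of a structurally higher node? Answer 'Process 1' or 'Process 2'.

Process 1

Process 1 alters [voice]; the lowest dominating node is [voice] (depth 3 from Root).
In Process 2, [anterior], [distributed], [strident] change, so the minimal spreading node is Coronal at depth 4.
Depth 3 < depth 4; Process 1 involves the structurally higher constituent [voice].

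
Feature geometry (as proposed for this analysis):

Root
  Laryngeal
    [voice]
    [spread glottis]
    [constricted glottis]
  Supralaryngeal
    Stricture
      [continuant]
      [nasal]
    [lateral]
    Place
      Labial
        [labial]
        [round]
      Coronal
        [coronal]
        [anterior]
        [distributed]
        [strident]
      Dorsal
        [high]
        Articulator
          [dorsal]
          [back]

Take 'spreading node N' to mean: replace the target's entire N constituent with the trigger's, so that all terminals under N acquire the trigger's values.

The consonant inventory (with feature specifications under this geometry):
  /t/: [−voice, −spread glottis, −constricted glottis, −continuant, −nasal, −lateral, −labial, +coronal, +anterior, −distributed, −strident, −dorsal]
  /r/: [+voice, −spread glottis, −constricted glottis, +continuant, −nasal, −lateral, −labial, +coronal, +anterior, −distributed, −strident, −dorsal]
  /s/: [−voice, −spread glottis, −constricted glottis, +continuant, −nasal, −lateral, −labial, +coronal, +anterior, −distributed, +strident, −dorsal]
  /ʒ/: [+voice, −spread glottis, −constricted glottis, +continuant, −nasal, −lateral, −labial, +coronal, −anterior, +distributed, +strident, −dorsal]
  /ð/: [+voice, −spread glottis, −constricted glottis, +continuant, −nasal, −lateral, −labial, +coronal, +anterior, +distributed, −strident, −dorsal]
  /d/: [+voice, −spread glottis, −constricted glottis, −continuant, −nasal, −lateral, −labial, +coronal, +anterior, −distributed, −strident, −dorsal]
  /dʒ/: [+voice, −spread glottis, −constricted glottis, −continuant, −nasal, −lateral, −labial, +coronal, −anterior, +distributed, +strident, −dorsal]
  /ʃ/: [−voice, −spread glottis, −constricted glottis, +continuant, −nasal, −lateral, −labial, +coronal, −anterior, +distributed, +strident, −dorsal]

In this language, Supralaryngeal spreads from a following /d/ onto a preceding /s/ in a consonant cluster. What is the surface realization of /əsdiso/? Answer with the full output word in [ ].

[ətdiso]

The Supralaryngeal node dominates the terminals [continuant], [nasal], [lateral], [labial], [round], [coronal], [anterior], [distributed], [strident], [high], [dorsal], [back].
Spreading Supralaryngeal from /d/ onto /s/ replaces those values with /d/'s: [−continuant], [−nasal], [−lateral], [−labial], [+coronal], [+anterior], [−distributed], [−strident], [−dorsal]. Features outside Supralaryngeal ([voice], [spread glottis], [constricted glottis]) stay as in /s/.
This feature bundle is that of [t], so /əsdiso/ surfaces as [ətdiso].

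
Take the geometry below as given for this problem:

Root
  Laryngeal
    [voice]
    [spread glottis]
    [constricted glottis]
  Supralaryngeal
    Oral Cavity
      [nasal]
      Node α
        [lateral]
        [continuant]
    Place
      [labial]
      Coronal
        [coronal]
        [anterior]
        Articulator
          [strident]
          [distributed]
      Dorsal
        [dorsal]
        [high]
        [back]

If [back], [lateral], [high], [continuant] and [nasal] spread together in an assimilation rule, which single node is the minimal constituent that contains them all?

[back] lies under Dorsal (below Supralaryngeal).
[lateral] lies under Node α (below Supralaryngeal).
[high] lies under Dorsal (below Supralaryngeal).
[continuant] lies under Node α (below Supralaryngeal).
[nasal]: Root > Supralaryngeal > Oral Cavity > [nasal].
The listed terminals split across distinct daughters of Supralaryngeal, so Supralaryngeal itself is the smallest node containing them all.

Supralaryngeal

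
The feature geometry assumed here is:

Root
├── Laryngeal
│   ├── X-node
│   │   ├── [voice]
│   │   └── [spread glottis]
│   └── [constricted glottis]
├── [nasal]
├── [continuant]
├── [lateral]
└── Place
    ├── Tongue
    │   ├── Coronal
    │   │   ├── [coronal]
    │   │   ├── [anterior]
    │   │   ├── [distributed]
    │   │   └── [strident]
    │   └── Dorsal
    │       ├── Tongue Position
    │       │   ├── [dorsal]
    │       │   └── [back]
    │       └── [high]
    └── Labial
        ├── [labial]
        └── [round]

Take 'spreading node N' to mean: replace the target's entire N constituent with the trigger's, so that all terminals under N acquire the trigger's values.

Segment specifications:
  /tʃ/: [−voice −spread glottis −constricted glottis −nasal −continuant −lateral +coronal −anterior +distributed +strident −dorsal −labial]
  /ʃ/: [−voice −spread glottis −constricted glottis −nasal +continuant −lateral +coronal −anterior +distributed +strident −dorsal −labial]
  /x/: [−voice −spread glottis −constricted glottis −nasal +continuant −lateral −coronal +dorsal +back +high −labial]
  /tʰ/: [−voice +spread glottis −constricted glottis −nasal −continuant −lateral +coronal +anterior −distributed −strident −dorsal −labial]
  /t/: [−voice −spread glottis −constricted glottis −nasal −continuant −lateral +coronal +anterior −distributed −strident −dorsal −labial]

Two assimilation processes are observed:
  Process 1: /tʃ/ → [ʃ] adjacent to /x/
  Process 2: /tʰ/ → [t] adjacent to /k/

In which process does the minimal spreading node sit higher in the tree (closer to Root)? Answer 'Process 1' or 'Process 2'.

Process 1

Process 1 alters [continuant]; the lowest dominating node is [continuant] (depth 1 from Root).
Process 2: the feature that changes is [spread glottis]; the minimal node is [spread glottis] (depth 3).
[continuant] is closer to Root than [spread glottis], so Process 1 spreads the higher node.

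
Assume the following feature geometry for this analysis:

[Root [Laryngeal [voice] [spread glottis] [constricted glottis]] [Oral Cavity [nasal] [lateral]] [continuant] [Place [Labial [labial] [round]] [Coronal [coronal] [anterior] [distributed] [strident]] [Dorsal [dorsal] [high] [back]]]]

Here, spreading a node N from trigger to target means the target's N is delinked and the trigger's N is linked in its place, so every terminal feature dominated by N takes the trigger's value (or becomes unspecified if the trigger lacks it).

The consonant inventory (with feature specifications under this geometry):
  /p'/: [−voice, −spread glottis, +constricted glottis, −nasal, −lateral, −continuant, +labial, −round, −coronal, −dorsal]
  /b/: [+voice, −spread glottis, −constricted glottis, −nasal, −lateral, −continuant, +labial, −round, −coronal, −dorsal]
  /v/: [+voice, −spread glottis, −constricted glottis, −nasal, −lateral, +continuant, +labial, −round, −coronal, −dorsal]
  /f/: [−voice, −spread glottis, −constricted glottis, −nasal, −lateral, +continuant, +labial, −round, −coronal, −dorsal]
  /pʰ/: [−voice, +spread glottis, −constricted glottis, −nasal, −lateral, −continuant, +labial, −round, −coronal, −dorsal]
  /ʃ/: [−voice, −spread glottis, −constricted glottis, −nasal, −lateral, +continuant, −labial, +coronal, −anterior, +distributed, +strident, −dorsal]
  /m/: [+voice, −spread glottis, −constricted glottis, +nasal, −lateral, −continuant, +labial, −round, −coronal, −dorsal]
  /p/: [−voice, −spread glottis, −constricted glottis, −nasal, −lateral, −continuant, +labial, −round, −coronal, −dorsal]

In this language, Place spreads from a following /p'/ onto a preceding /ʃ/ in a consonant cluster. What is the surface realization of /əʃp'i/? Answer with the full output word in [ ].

[əfp'i]

Terminals under Place in this geometry: [labial], [round], [coronal], [anterior], [distributed], [strident], [dorsal], [high], [back].
Spreading Place from /p'/ onto /ʃ/ replaces those values with /p'/'s: [+labial], [−round], [−coronal], [−dorsal]. Features outside Place ([voice], [spread glottis], [constricted glottis], …) stay as in /ʃ/.
Among the inventory, only /f/ has exactly this specification, giving the surface form [əfp'i].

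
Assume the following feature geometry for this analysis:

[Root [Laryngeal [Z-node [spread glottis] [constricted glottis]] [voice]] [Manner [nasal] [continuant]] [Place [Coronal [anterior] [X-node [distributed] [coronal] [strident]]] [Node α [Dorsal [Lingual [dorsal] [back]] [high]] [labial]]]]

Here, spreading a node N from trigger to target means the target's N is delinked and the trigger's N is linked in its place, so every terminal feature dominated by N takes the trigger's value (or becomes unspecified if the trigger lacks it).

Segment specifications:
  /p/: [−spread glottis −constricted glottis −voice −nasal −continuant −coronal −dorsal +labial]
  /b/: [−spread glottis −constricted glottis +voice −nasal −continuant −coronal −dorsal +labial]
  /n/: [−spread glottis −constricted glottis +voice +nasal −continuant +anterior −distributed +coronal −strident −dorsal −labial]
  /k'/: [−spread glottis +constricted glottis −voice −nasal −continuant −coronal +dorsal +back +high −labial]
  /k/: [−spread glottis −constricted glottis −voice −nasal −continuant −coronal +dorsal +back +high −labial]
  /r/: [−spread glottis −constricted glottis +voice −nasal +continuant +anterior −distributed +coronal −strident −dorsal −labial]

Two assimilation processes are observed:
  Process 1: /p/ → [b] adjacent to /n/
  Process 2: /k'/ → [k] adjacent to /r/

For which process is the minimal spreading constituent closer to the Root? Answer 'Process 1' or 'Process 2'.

Process 1 alters [voice]; the lowest dominating node is [voice] (depth 2 from Root).
Process 2: the feature that changes is [constricted glottis]; the minimal node is [constricted glottis] (depth 3).
[voice] is closer to Root than [constricted glottis], so Process 1 spreads the higher node.

Process 1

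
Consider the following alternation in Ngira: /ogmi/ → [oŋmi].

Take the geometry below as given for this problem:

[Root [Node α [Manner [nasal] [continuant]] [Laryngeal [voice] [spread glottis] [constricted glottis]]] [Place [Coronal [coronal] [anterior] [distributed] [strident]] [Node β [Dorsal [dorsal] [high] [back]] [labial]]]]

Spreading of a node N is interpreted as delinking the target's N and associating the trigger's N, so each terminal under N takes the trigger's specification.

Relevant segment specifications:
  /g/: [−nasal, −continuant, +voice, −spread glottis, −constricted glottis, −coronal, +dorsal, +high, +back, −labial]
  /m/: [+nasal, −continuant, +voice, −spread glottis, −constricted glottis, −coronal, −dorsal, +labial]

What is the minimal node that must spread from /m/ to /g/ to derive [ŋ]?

[nasal]

Comparing /g/ with its surface form [ŋ], the only feature that changes is [nasal].
Only a single terminal changes, and /m/ supplies the new value, so [nasal] itself is the minimal spreading constituent.
Features on which the two segments disagree outside [nasal], such as [dorsal], [labial], are unchanged — nothing dominating them spread, and [nasal] is the minimal sufficient constituent.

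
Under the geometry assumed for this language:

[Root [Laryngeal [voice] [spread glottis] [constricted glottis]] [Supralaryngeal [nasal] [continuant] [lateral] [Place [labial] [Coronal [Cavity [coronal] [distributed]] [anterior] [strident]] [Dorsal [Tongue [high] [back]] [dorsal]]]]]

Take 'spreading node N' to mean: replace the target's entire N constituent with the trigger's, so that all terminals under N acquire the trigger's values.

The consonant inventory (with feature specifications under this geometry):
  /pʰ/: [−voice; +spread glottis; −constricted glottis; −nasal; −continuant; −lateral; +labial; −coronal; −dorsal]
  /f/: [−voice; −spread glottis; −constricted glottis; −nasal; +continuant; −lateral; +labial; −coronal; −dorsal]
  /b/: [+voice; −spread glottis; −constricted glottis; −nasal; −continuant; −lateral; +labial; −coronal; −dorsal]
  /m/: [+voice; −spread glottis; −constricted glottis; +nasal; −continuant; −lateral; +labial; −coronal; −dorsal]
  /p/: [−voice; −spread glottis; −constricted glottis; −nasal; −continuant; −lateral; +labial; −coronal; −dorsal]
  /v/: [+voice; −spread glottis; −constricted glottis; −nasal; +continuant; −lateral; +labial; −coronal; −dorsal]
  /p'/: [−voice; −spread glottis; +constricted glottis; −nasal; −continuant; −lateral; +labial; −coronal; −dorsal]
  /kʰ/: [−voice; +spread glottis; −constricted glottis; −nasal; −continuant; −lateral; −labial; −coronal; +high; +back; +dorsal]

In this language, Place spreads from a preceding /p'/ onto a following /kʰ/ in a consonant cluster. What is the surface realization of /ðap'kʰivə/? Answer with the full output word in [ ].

The Place node dominates the terminals [labial], [coronal], [distributed], [anterior], [strident], [high], [back], [dorsal].
The target acquires /p'/'s values for everything under Place — [+labial], [−coronal], [−dorsal] — while keeping its own [voice], [spread glottis], [constricted glottis], ….
Among the inventory, only /pʰ/ has exactly this specification, giving the surface form [ðap'pʰivə].

[ðap'pʰivə]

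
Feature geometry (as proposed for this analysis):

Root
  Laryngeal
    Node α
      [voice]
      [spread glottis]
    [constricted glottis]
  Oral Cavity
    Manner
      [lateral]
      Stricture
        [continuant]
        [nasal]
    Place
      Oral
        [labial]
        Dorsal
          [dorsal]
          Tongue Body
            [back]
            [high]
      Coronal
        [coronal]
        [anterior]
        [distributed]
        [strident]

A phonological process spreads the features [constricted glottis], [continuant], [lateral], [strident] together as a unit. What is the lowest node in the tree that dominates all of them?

[constricted glottis] is immediately dominated by Laryngeal.
[continuant] is immediately dominated by Stricture.
[lateral] is immediately dominated by Manner.
[strident] is immediately dominated by Coronal.
These paths first converge at Root; no daughter of Root dominates all 4 features, so Root is the minimal constituent.

Root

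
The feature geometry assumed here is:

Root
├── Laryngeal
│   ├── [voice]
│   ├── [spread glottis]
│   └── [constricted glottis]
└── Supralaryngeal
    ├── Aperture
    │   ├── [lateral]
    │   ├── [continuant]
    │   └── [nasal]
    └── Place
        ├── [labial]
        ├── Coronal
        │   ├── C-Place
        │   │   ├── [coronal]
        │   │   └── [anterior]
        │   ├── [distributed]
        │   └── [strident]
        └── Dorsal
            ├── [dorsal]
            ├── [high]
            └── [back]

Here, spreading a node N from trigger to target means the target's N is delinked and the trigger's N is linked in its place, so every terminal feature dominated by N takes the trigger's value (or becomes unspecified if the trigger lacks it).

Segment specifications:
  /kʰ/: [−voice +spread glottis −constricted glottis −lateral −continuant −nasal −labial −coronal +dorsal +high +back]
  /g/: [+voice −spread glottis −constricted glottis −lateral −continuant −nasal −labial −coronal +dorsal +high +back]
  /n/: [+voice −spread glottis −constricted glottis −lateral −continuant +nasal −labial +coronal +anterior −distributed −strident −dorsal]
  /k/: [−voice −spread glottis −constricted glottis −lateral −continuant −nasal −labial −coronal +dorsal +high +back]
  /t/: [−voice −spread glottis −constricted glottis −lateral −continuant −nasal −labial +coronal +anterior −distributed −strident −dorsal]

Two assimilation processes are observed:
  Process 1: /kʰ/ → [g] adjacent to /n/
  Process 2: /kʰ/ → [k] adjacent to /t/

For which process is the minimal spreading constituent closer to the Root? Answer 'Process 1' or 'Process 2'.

Process 1: the features that change are [voice], [spread glottis]; the minimal node is Laryngeal (depth 1).
Process 2: the feature that changes is [spread glottis]; the minimal node is [spread glottis] (depth 2).
Laryngeal is closer to Root than [spread glottis], so Process 1 spreads the higher node.

Process 1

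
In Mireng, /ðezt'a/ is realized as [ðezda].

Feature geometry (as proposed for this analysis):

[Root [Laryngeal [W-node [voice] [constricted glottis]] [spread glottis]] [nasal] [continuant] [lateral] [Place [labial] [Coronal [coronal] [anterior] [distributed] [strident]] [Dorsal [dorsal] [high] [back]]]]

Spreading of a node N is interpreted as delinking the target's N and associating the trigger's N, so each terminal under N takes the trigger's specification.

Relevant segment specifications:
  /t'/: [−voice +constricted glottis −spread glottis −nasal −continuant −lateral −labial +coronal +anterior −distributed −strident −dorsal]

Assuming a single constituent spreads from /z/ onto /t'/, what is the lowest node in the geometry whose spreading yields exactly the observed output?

Comparing /t'/ with its surface form [d], the features that change are [voice], [constricted glottis].
The smallest constituent containing every changed terminal is W-node — each of its daughters lacks at least one of the affected features.
Spreading W-node from /z/ overwrites each of those terminals with /z/'s values, yielding exactly [d].
[strident], [continuant] stay as in /t'/ although /z/ differs there, so no node dominating them spread; among the remaining candidates W-node is the lowest that derives the output.

W-node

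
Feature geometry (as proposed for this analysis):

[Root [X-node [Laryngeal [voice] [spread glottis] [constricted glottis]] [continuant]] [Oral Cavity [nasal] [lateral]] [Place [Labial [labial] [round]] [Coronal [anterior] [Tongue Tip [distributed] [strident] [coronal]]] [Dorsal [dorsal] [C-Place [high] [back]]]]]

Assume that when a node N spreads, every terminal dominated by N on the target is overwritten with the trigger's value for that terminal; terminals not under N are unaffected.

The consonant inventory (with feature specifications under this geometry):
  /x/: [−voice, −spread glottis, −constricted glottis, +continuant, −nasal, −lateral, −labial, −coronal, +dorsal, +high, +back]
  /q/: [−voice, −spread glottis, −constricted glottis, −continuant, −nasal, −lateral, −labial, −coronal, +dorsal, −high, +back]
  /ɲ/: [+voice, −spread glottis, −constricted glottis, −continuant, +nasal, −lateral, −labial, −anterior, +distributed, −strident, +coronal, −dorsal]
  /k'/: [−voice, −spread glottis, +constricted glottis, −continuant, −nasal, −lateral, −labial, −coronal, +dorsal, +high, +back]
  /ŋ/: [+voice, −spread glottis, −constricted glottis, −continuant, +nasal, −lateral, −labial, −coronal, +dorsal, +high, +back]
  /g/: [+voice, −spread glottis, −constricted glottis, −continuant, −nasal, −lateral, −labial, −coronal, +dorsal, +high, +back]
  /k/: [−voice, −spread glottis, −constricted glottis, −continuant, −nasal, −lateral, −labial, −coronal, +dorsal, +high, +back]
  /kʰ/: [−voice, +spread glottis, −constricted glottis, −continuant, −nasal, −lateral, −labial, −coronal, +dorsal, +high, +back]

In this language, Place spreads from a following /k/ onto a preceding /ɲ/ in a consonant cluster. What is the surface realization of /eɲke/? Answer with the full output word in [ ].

The Place node dominates the terminals [labial], [round], [anterior], [distributed], [strident], [coronal], [dorsal], [high], [back].
After delinking /ɲ/'s Place and linking /k/'s, the affected terminals become [−labial], [−coronal], [+dorsal], [+high], [+back]; [voice], [spread glottis], [constricted glottis], … (outside Place) are retained from /ɲ/.
Among the inventory, only /ŋ/ has exactly this specification, giving the surface form [eŋke].

[eŋke]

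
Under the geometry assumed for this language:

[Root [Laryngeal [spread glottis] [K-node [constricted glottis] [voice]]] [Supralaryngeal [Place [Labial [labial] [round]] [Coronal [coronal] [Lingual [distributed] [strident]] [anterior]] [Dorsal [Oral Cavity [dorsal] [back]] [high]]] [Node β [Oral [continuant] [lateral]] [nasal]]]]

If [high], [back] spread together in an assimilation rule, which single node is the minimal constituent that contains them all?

Dorsal

[high] lies under Dorsal (below Supralaryngeal).
[back]: Root → Supralaryngeal → Place → Dorsal → Oral Cavity → [back].
The listed terminals split across distinct daughters of Dorsal, so Dorsal itself is the smallest node containing them all.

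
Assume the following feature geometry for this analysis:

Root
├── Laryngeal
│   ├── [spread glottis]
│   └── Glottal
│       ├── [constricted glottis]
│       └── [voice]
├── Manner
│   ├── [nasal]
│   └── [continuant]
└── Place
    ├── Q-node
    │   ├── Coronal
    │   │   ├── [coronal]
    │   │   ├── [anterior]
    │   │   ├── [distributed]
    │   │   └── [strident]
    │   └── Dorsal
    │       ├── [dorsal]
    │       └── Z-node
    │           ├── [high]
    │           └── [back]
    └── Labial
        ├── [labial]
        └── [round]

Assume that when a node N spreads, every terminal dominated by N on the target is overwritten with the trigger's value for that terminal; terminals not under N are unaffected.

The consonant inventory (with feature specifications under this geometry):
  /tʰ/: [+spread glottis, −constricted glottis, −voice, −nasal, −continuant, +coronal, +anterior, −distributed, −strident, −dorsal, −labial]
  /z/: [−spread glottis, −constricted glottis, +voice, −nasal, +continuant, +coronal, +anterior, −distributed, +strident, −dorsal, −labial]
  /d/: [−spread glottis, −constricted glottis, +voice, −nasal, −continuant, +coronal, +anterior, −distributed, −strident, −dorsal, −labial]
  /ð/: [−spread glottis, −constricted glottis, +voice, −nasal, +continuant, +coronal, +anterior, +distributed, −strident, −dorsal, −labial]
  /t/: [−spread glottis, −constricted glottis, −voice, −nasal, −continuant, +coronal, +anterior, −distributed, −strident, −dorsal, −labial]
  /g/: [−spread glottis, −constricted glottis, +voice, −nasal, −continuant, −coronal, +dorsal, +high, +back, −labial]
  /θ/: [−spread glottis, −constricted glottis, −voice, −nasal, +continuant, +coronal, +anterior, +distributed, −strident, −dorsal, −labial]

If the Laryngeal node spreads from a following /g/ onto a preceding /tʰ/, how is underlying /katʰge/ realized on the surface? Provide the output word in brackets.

[kadge]

Laryngeal immediately or transitively dominates [spread glottis], [constricted glottis], [voice].
After delinking /tʰ/'s Laryngeal and linking /g/'s, the affected terminals become [−spread glottis], [−constricted glottis], [+voice]; [nasal], [continuant], [coronal], … (outside Laryngeal) are retained from /tʰ/.
Among the inventory, only /d/ has exactly this specification, giving the surface form [kadge].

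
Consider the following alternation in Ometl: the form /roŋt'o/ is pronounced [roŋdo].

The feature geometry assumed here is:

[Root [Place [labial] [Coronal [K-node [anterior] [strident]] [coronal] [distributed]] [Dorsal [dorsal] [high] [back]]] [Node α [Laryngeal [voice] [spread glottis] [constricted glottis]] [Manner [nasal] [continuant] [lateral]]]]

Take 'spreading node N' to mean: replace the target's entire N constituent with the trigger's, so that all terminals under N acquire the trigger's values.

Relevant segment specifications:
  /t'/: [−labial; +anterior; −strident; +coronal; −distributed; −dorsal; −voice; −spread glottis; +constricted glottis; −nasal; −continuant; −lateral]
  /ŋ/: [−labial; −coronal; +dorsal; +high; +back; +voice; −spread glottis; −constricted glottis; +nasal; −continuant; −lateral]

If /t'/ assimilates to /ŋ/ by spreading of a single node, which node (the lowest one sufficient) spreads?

Laryngeal

Feature comparison: [voice], [constricted glottis] differ between /t'/ and [d]; the remaining terminals match.
Tracing each changed feature up the tree, the paths first meet at Laryngeal; any lower node misses at least one of them.
Spreading Laryngeal from /ŋ/ overwrites each of those terminals with /ŋ/'s values, yielding exactly [d].
Since [nasal] is preserved even though /ŋ/ disagrees there, no node above Laryngeal spread.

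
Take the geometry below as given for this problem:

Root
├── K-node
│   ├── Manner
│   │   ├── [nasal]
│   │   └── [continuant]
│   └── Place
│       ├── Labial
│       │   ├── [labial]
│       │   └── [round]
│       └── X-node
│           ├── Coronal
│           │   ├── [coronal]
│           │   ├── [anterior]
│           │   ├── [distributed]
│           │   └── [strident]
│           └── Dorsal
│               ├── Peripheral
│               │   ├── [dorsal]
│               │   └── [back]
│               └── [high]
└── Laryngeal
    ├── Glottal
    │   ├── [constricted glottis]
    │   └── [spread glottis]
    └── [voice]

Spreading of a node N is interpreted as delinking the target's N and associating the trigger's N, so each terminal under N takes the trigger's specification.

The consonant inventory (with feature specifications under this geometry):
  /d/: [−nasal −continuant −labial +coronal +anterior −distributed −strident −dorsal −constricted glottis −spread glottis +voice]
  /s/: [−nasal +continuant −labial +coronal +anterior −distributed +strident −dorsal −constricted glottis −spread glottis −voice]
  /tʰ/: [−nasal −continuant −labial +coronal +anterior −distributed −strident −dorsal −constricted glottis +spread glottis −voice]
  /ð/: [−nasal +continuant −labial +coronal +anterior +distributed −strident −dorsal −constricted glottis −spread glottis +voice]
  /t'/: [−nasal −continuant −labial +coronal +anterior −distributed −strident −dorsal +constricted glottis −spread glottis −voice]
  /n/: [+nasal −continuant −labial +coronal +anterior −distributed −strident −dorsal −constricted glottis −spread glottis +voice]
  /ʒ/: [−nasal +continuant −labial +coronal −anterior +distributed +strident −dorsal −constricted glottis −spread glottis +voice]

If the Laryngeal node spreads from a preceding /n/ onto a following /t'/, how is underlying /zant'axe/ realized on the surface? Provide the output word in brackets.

The Laryngeal node dominates the terminals [constricted glottis], [spread glottis], [voice].
Spreading Laryngeal from /n/ onto /t'/ replaces those values with /n/'s: [−constricted glottis], [−spread glottis], [+voice]. Features outside Laryngeal ([nasal], [continuant], [labial], …) stay as in /t'/.
This feature bundle is that of [d], so /zant'axe/ surfaces as [zandaxe].

[zandaxe]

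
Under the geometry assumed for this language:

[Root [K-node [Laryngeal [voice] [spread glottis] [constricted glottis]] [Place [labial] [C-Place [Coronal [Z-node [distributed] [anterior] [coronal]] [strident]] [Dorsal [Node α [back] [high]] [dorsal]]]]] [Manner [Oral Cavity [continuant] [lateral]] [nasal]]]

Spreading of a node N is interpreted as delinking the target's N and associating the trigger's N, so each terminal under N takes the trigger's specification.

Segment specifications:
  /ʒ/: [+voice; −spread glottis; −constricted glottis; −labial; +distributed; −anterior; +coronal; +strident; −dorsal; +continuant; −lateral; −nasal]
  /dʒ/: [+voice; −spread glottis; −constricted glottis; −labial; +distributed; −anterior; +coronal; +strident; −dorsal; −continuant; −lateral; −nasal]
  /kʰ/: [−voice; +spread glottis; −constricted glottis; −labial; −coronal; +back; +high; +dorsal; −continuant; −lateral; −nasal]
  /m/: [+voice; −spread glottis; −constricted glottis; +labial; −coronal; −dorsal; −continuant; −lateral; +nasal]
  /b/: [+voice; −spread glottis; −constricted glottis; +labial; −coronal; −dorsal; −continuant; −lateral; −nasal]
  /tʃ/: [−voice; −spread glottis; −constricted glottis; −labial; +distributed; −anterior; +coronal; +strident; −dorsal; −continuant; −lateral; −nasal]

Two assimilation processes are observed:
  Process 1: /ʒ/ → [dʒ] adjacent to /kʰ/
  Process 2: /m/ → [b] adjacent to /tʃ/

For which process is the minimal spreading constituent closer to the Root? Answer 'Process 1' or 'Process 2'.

Process 2

In Process 1, [continuant] changes, so the minimal spreading node is [continuant] at depth 3.
Process 2 alters [nasal]; the lowest dominating node is [nasal] (depth 2 from Root).
[nasal] (depth 2) sits above [continuant] (depth 3), making Process 2 the one with the higher spreading node.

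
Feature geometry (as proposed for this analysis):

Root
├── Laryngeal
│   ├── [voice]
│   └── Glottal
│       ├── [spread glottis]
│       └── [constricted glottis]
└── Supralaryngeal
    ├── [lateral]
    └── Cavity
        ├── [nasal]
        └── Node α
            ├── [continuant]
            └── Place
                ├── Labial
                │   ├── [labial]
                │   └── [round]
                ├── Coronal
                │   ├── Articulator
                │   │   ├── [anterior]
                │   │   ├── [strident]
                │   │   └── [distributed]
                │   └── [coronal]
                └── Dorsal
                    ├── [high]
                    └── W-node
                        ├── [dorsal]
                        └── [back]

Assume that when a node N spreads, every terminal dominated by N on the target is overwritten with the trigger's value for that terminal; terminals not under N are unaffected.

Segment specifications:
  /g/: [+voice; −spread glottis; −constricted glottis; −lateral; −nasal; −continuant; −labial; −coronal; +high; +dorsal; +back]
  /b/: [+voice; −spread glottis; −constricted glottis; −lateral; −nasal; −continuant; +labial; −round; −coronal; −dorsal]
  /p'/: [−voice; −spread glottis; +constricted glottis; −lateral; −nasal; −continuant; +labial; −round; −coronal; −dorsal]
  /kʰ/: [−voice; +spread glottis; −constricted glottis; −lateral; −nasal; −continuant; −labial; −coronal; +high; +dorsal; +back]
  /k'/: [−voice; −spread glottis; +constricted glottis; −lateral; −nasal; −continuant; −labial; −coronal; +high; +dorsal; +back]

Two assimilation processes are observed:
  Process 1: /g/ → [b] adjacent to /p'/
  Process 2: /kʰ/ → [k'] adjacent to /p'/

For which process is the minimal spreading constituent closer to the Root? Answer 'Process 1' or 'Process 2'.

Process 2

Process 1: the features that change are [labial], [round], [dorsal], [high], [back]; the minimal node is Place (depth 4).
In Process 2, [spread glottis], [constricted glottis] change, so the minimal spreading node is Glottal at depth 2.
Glottal (depth 2) sits above Place (depth 4), making Process 2 the one with the higher spreading node.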